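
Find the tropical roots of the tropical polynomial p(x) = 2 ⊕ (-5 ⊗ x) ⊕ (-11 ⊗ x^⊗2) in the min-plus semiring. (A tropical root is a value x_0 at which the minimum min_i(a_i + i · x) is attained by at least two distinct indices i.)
Roots: {6, 7}

Each tropical root is a break point of the lower envelope of the lines y = a_i + i · x (there are 3 lines, with slopes 0, 1, ..., 2). Only the lines that attain the minimum somewhere contribute to roots; other lines are dominated. Here the surviving (envelope) indices are i = 2, i = 1, i = 0.
Intersections between consecutive envelope lines give the roots: for adjacent envelope indices i < j the intersection is x = (a_i − a_j) / (j − i). Reading off the sorted break points: {6, 7}.
Verification: at each break x_0, at least two indices attain the minimum of min_i(a_i + i · x_0).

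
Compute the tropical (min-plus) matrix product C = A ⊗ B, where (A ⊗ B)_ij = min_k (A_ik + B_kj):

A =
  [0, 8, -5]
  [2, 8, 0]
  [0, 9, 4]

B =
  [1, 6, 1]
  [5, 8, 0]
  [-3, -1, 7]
A ⊗ B =
  [-8, -6, 1]
  [-3, -1, 3]
  [1, 3, 1]

Apply the min-plus product entry-by-entry:
  C[0][0] = min over k of (A[0][0] + B[0][0] = 0 + 1 = 1, A[0][1] + B[1][0] = 8 + 5 = 13, A[0][2] + B[2][0] = -5 + -3 = -8) = -8 (attained at k = 2)
  C[0][1] = min over k of (A[0][0] + B[0][1] = 0 + 6 = 6, A[0][1] + B[1][1] = 8 + 8 = 16, A[0][2] + B[2][1] = -5 + -1 = -6) = -6 (attained at k = 2)
  C[0][2] = min over k of (A[0][0] + B[0][2] = 0 + 1 = 1, A[0][1] + B[1][2] = 8 + 0 = 8, A[0][2] + B[2][2] = -5 + 7 = 2) = 1 (attained at k = 0)
  C[1][0] = min over k of (A[1][0] + B[0][0] = 2 + 1 = 3, A[1][1] + B[1][0] = 8 + 5 = 13, A[1][2] + B[2][0] = 0 + -3 = -3) = -3 (attained at k = 2)
  C[1][1] = min over k of (A[1][0] + B[0][1] = 2 + 6 = 8, A[1][1] + B[1][1] = 8 + 8 = 16, A[1][2] + B[2][1] = 0 + -1 = -1) = -1 (attained at k = 2)
  C[1][2] = min over k of (A[1][0] + B[0][2] = 2 + 1 = 3, A[1][1] + B[1][2] = 8 + 0 = 8, A[1][2] + B[2][2] = 0 + 7 = 7) = 3 (attained at k = 0)
  C[2][0] = min over k of (A[2][0] + B[0][0] = 0 + 1 = 1, A[2][1] + B[1][0] = 9 + 5 = 14, A[2][2] + B[2][0] = 4 + -3 = 1) = 1 (attained at k = 0)
  C[2][1] = min over k of (A[2][0] + B[0][1] = 0 + 6 = 6, A[2][1] + B[1][1] = 9 + 8 = 17, A[2][2] + B[2][1] = 4 + -1 = 3) = 3 (attained at k = 2)
  C[2][2] = min over k of (A[2][0] + B[0][2] = 0 + 1 = 1, A[2][1] + B[1][2] = 9 + 0 = 9, A[2][2] + B[2][2] = 4 + 7 = 11) = 1 (attained at k = 0)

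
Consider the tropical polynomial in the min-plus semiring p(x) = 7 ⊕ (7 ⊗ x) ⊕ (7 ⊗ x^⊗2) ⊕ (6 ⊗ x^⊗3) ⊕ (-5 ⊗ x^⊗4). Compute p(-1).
p(-1) = -9

A tropical monomial a ⊗ x^⊗i evaluates to a + i · x. Evaluating each term at x = -1:
  Term 0 contributes 7 + 0 · -1 = 7
  Term 1 contributes 7 + 1 · -1 = 6
  Term 2 contributes 7 + 2 · -1 = 5
  Term 3 contributes 6 + 3 · -1 = 3
  Term 4 contributes -5 + 4 · -1 = -9
p(-1) = ⊕ of these = min[7, 6, 5, 3, -9] = -9.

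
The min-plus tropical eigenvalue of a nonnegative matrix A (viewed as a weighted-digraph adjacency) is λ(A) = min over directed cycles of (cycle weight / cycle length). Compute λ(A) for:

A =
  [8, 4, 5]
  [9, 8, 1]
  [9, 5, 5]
λ(A) = 3

Enumerate directed cycles and compute their means (weight / length). Sample:
  cycle 0 → 0: weight = 8, length = 1, mean = 8/1 ≈ 8.000
  cycle 1 → 1: weight = 8, length = 1, mean = 8/1 ≈ 8.000
  cycle 2 → 2: weight = 5, length = 1, mean = 5/1 ≈ 5.000
  cycle 0 → 1 → 0: weight = 13, length = 2, mean = 13/2 ≈ 6.500
  cycle 0 → 2 → 0: weight = 14, length = 2, mean = 14/2 ≈ 7.000
  cycle 1 → 0 → 1: weight = 13, length = 2, mean = 13/2 ≈ 6.500
Minimum mean = 3.000, attained e.g. along the cycle 1 → 2 → 1 with weight 6 and length 2. So λ(A) = 6/2 = 3.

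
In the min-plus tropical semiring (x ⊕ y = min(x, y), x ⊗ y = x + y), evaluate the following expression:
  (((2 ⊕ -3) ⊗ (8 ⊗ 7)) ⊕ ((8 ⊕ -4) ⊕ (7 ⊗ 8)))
(((2 ⊕ -3) ⊗ (8 ⊗ 7)) ⊕ ((8 ⊕ -4) ⊕ (7 ⊗ 8))) = -4

Expand innermost to outermost. Recall ⊕ takes the minimum of its arguments and ⊗ takes their sum. Working out the expression (((2 ⊕ -3) ⊗ (8 ⊗ 7)) ⊕ ((8 ⊕ -4) ⊕ (7 ⊗ 8))) gives -4.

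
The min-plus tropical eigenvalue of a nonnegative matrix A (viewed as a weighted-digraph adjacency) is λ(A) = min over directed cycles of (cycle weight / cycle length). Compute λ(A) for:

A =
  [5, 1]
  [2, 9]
λ(A) = 3/2

Enumerate directed cycles and compute their means (weight / length). Sample:
  cycle 0 → 0: weight = 5, length = 1, mean = 5/1 ≈ 5.000
  cycle 1 → 1: weight = 9, length = 1, mean = 9/1 ≈ 9.000
  cycle 0 → 1 → 0: weight = 3, length = 2, mean = 3/2 ≈ 1.500
  cycle 1 → 0 → 1: weight = 3, length = 2, mean = 3/2 ≈ 1.500
Minimum mean = 1.500, attained e.g. along the cycle 0 → 1 → 0 with weight 3 and length 2. So λ(A) = 3/2 = 3/2.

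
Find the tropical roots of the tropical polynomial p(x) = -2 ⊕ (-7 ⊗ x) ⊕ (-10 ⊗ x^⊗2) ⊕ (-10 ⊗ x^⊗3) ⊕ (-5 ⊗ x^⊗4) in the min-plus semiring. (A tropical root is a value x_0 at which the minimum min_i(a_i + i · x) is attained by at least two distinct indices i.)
Roots: {-5, 0, 3, 5}

Each tropical root is a break point of the lower envelope of the lines y = a_i + i · x (there are 5 lines, with slopes 0, 1, ..., 4). Only the lines that attain the minimum somewhere contribute to roots; other lines are dominated. Here the surviving (envelope) indices are i = 4, i = 3, i = 2, i = 1, i = 0.
Intersections between consecutive envelope lines give the roots: for adjacent envelope indices i < j the intersection is x = (a_i − a_j) / (j − i). Reading off the sorted break points: {-5, 0, 3, 5}.
Verification: at each break x_0, at least two indices attain the minimum of min_i(a_i + i · x_0).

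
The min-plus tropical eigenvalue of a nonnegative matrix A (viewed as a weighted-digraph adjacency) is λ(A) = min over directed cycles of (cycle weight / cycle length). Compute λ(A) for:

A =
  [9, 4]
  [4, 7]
λ(A) = 4

Enumerate directed cycles and compute their means (weight / length). Sample:
  cycle 0 → 0: weight = 9, length = 1, mean = 9/1 ≈ 9.000
  cycle 1 → 1: weight = 7, length = 1, mean = 7/1 ≈ 7.000
  cycle 0 → 1 → 0: weight = 8, length = 2, mean = 8/2 ≈ 4.000
  cycle 1 → 0 → 1: weight = 8, length = 2, mean = 8/2 ≈ 4.000
Minimum mean = 4.000, attained e.g. along the cycle 0 → 1 → 0 with weight 8 and length 2. So λ(A) = 8/2 = 4.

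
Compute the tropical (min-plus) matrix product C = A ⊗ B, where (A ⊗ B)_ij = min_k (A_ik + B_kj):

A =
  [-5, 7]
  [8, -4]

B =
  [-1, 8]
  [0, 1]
A ⊗ B =
  [-6, 3]
  [-4, -3]

Apply the min-plus product entry-by-entry:
  C[0][0] = min over k of (A[0][0] + B[0][0] = -5 + -1 = -6, A[0][1] + B[1][0] = 7 + 0 = 7) = -6 (attained at k = 0)
  C[0][1] = min over k of (A[0][0] + B[0][1] = -5 + 8 = 3, A[0][1] + B[1][1] = 7 + 1 = 8) = 3 (attained at k = 0)
  C[1][0] = min over k of (A[1][0] + B[0][0] = 8 + -1 = 7, A[1][1] + B[1][0] = -4 + 0 = -4) = -4 (attained at k = 1)
  C[1][1] = min over k of (A[1][0] + B[0][1] = 8 + 8 = 16, A[1][1] + B[1][1] = -4 + 1 = -3) = -3 (attained at k = 1)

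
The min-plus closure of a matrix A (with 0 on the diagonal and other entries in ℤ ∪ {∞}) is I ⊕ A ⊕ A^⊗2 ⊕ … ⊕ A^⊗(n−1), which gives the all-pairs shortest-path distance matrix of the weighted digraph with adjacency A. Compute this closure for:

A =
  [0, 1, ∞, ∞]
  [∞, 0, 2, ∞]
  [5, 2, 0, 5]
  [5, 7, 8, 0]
Closure =
  [0, 1, 3, 8]
  [7, 0, 2, 7]
  [5, 2, 0, 5]
  [5, 6, 8, 0]

This is the Floyd-Warshall all-pairs shortest-path computation. For each intermediate vertex k = 0, 1, …, 3, update dist[i][j] ← min(dist[i][j], dist[i][k] + dist[k][j]). The final matrix gives, for each (i, j), the minimum total weight of any directed path from i to j (possibly empty when i = j).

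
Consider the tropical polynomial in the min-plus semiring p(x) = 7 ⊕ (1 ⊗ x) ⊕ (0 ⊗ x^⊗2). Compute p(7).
p(7) = 7

A tropical monomial a ⊗ x^⊗i evaluates to a + i · x. Evaluating each term at x = 7:
  Term 0 contributes 7 + 0 · 7 = 7
  Term 1 contributes 1 + 1 · 7 = 8
  Term 2 contributes 0 + 2 · 7 = 14
p(7) = ⊕ of these = min[7, 8, 14] = 7.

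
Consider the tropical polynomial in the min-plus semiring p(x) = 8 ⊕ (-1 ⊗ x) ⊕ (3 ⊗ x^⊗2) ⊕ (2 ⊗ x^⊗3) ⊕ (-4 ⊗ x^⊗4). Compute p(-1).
p(-1) = -8

A tropical monomial a ⊗ x^⊗i evaluates to a + i · x. Evaluating each term at x = -1:
  Term 0 contributes 8 + 0 · -1 = 8
  Term 1 contributes -1 + 1 · -1 = -2
  Term 2 contributes 3 + 2 · -1 = 1
  Term 3 contributes 2 + 3 · -1 = -1
  Term 4 contributes -4 + 4 · -1 = -8
p(-1) = ⊕ of these = min[8, -2, 1, -1, -8] = -8.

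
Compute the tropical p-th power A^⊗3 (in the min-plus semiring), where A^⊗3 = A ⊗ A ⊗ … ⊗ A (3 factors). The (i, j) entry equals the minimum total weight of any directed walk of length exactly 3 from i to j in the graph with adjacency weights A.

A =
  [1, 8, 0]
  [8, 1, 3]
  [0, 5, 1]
A^⊗3 =
  [1, 6, 0]
  [4, 3, 3]
  [0, 5, 1]

Each entry (A^⊗3)_ij equals the minimum over all length-3 walks i = v_0 → v_1 → … → v_3 = j of Σ_t A[v_t][v_{t+1}]. For example, for (i, j) = (0, 2) we minimise over 9 possible intermediate vertex sequences; the minimum is 0, attained along the walk 0 → 2 → 0 → 2.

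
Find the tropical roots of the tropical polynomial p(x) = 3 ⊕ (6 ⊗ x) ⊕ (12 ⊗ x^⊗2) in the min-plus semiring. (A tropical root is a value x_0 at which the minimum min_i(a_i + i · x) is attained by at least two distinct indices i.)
Roots: {-6, -3}

Each tropical root is a break point of the lower envelope of the lines y = a_i + i · x (there are 3 lines, with slopes 0, 1, ..., 2). Only the lines that attain the minimum somewhere contribute to roots; other lines are dominated. Here the surviving (envelope) indices are i = 2, i = 1, i = 0.
Intersections between consecutive envelope lines give the roots: for adjacent envelope indices i < j the intersection is x = (a_i − a_j) / (j − i). Reading off the sorted break points: {-6, -3}.
Verification: at each break x_0, at least two indices attain the minimum of min_i(a_i + i · x_0).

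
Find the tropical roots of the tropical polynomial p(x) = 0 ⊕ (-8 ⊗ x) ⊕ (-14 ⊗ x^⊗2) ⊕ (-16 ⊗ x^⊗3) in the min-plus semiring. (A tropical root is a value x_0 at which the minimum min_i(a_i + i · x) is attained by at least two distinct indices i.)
Roots: {2, 6, 8}

Each tropical root is a break point of the lower envelope of the lines y = a_i + i · x (there are 4 lines, with slopes 0, 1, ..., 3). Only the lines that attain the minimum somewhere contribute to roots; other lines are dominated. Here the surviving (envelope) indices are i = 3, i = 2, i = 1, i = 0.
Intersections between consecutive envelope lines give the roots: for adjacent envelope indices i < j the intersection is x = (a_i − a_j) / (j − i). Reading off the sorted break points: {2, 6, 8}.
Verification: at each break x_0, at least two indices attain the minimum of min_i(a_i + i · x_0).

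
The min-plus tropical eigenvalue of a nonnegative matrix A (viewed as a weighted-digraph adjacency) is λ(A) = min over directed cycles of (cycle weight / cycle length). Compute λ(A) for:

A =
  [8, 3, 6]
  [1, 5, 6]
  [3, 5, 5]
λ(A) = 2

Enumerate directed cycles and compute their means (weight / length). Sample:
  cycle 0 → 0: weight = 8, length = 1, mean = 8/1 ≈ 8.000
  cycle 1 → 1: weight = 5, length = 1, mean = 5/1 ≈ 5.000
  cycle 2 → 2: weight = 5, length = 1, mean = 5/1 ≈ 5.000
  cycle 0 → 1 → 0: weight = 4, length = 2, mean = 4/2 ≈ 2.000
  cycle 0 → 2 → 0: weight = 9, length = 2, mean = 9/2 ≈ 4.500
  cycle 1 → 0 → 1: weight = 4, length = 2, mean = 4/2 ≈ 2.000
Minimum mean = 2.000, attained e.g. along the cycle 0 → 1 → 0 with weight 4 and length 2. So λ(A) = 4/2 = 2.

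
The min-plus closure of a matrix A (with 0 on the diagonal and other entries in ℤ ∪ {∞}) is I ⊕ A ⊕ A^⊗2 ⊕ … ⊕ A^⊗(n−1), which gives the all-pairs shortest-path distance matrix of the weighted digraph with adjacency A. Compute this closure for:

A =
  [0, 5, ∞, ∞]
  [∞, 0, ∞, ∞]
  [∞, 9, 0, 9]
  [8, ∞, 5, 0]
Closure =
  [0, 5, ∞, ∞]
  [∞, 0, ∞, ∞]
  [17, 9, 0, 9]
  [8, 13, 5, 0]

This is the Floyd-Warshall all-pairs shortest-path computation. For each intermediate vertex k = 0, 1, …, 3, update dist[i][j] ← min(dist[i][j], dist[i][k] + dist[k][j]). The final matrix gives, for each (i, j), the minimum total weight of any directed path from i to j (possibly empty when i = j).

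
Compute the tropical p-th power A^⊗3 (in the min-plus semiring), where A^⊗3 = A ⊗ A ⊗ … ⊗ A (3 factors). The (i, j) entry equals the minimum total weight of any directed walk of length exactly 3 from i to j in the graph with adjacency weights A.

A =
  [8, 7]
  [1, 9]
A^⊗3 =
  [16, 15]
  [9, 16]

Each entry (A^⊗3)_ij equals the minimum over all length-3 walks i = v_0 → v_1 → … → v_3 = j of Σ_t A[v_t][v_{t+1}]. For example, for (i, j) = (0, 1) we minimise over 4 possible intermediate vertex sequences; the minimum is 15, attained along the walk 0 → 1 → 0 → 1.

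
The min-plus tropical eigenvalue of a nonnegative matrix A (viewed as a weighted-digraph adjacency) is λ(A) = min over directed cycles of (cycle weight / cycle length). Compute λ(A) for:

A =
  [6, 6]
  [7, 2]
λ(A) = 2

Enumerate directed cycles and compute their means (weight / length). Sample:
  cycle 0 → 0: weight = 6, length = 1, mean = 6/1 ≈ 6.000
  cycle 1 → 1: weight = 2, length = 1, mean = 2/1 ≈ 2.000
  cycle 0 → 1 → 0: weight = 13, length = 2, mean = 13/2 ≈ 6.500
  cycle 1 → 0 → 1: weight = 13, length = 2, mean = 13/2 ≈ 6.500
Minimum mean = 2.000, attained e.g. along the cycle 1 → 1 with weight 2 and length 1. So λ(A) = 2/1 = 2.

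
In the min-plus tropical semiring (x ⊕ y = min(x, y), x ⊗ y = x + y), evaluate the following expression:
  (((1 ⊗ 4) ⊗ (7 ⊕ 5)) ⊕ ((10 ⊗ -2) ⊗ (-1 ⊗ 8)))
(((1 ⊗ 4) ⊗ (7 ⊕ 5)) ⊕ ((10 ⊗ -2) ⊗ (-1 ⊗ 8))) = 10

Expand innermost to outermost. Recall ⊕ takes the minimum of its arguments and ⊗ takes their sum. Working out the expression (((1 ⊗ 4) ⊗ (7 ⊕ 5)) ⊕ ((10 ⊗ -2) ⊗ (-1 ⊗ 8))) gives 10.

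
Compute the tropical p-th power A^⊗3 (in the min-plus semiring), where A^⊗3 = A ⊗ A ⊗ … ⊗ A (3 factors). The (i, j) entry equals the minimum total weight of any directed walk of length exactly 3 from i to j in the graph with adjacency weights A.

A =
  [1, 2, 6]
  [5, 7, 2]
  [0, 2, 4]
A^⊗3 =
  [3, 4, 5]
  [3, 4, 6]
  [2, 3, 4]

Each entry (A^⊗3)_ij equals the minimum over all length-3 walks i = v_0 → v_1 → … → v_3 = j of Σ_t A[v_t][v_{t+1}]. For example, for (i, j) = (0, 2) we minimise over 9 possible intermediate vertex sequences; the minimum is 5, attained along the walk 0 → 0 → 1 → 2.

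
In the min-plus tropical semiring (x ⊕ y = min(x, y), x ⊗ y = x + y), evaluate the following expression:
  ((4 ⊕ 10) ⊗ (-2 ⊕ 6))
((4 ⊕ 10) ⊗ (-2 ⊕ 6)) = 2

Expand innermost to outermost. Recall ⊕ takes the minimum of its arguments and ⊗ takes their sum. Working out the expression ((4 ⊕ 10) ⊗ (-2 ⊕ 6)) gives 2.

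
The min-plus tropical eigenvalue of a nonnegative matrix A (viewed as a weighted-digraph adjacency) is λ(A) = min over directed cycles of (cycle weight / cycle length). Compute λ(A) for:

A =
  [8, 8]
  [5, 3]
λ(A) = 3

Enumerate directed cycles and compute their means (weight / length). Sample:
  cycle 0 → 0: weight = 8, length = 1, mean = 8/1 ≈ 8.000
  cycle 1 → 1: weight = 3, length = 1, mean = 3/1 ≈ 3.000
  cycle 0 → 1 → 0: weight = 13, length = 2, mean = 13/2 ≈ 6.500
  cycle 1 → 0 → 1: weight = 13, length = 2, mean = 13/2 ≈ 6.500
Minimum mean = 3.000, attained e.g. along the cycle 1 → 1 with weight 3 and length 1. So λ(A) = 3/1 = 3.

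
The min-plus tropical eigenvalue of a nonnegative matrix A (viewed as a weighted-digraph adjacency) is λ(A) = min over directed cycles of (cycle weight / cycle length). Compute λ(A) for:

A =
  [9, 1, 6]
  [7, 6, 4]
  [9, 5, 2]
λ(A) = 2

Enumerate directed cycles and compute their means (weight / length). Sample:
  cycle 0 → 0: weight = 9, length = 1, mean = 9/1 ≈ 9.000
  cycle 1 → 1: weight = 6, length = 1, mean = 6/1 ≈ 6.000
  cycle 2 → 2: weight = 2, length = 1, mean = 2/1 ≈ 2.000
  cycle 0 → 1 → 0: weight = 8, length = 2, mean = 8/2 ≈ 4.000
  cycle 0 → 2 → 0: weight = 15, length = 2, mean = 15/2 ≈ 7.500
  cycle 1 → 0 → 1: weight = 8, length = 2, mean = 8/2 ≈ 4.000
Minimum mean = 2.000, attained e.g. along the cycle 2 → 2 with weight 2 and length 1. So λ(A) = 2/1 = 2.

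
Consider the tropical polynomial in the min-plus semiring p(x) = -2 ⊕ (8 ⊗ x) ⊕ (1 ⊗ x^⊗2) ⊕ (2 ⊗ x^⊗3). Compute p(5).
p(5) = -2

A tropical monomial a ⊗ x^⊗i evaluates to a + i · x. Evaluating each term at x = 5:
  Term 0 contributes -2 + 0 · 5 = -2
  Term 1 contributes 8 + 1 · 5 = 13
  Term 2 contributes 1 + 2 · 5 = 11
  Term 3 contributes 2 + 3 · 5 = 17
p(5) = ⊕ of these = min[-2, 13, 11, 17] = -2.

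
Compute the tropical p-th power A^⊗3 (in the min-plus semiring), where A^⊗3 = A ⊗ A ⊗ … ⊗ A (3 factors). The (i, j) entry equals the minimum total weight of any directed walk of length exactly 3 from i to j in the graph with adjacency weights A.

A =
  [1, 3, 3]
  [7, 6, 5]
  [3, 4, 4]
A^⊗3 =
  [3, 5, 5]
  [9, 11, 11]
  [5, 7, 7]

Each entry (A^⊗3)_ij equals the minimum over all length-3 walks i = v_0 → v_1 → … → v_3 = j of Σ_t A[v_t][v_{t+1}]. For example, for (i, j) = (0, 2) we minimise over 9 possible intermediate vertex sequences; the minimum is 5, attained along the walk 0 → 0 → 0 → 2.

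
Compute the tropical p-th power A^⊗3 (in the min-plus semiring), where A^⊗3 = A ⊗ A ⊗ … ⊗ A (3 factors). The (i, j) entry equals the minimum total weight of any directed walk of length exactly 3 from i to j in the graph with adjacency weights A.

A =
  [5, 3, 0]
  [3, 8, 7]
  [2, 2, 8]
A^⊗3 =
  [5, 5, 2]
  [5, 5, 8]
  [4, 4, 5]

Each entry (A^⊗3)_ij equals the minimum over all length-3 walks i = v_0 → v_1 → … → v_3 = j of Σ_t A[v_t][v_{t+1}]. For example, for (i, j) = (0, 2) we minimise over 9 possible intermediate vertex sequences; the minimum is 2, attained along the walk 0 → 2 → 0 → 2.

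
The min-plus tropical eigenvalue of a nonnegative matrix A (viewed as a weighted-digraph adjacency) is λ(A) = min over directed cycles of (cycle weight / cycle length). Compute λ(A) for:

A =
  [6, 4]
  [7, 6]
λ(A) = 11/2

Enumerate directed cycles and compute their means (weight / length). Sample:
  cycle 0 → 0: weight = 6, length = 1, mean = 6/1 ≈ 6.000
  cycle 1 → 1: weight = 6, length = 1, mean = 6/1 ≈ 6.000
  cycle 0 → 1 → 0: weight = 11, length = 2, mean = 11/2 ≈ 5.500
  cycle 1 → 0 → 1: weight = 11, length = 2, mean = 11/2 ≈ 5.500
Minimum mean = 5.500, attained e.g. along the cycle 0 → 1 → 0 with weight 11 and length 2. So λ(A) = 11/2 = 11/2.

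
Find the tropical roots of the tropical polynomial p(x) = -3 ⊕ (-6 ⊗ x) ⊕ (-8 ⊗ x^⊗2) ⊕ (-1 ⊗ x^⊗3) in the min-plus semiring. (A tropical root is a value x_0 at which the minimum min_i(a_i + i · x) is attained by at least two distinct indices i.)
Roots: {-7, 2, 3}

Each tropical root is a break point of the lower envelope of the lines y = a_i + i · x (there are 4 lines, with slopes 0, 1, ..., 3). Only the lines that attain the minimum somewhere contribute to roots; other lines are dominated. Here the surviving (envelope) indices are i = 3, i = 2, i = 1, i = 0.
Intersections between consecutive envelope lines give the roots: for adjacent envelope indices i < j the intersection is x = (a_i − a_j) / (j − i). Reading off the sorted break points: {-7, 2, 3}.
Verification: at each break x_0, at least two indices attain the minimum of min_i(a_i + i · x_0).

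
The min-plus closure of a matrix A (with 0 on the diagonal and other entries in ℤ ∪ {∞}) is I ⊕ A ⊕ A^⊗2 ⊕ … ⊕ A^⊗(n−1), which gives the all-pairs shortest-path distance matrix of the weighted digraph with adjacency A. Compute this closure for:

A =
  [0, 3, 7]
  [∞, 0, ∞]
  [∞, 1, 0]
Closure =
  [0, 3, 7]
  [∞, 0, ∞]
  [∞, 1, 0]

This is the Floyd-Warshall all-pairs shortest-path computation. For each intermediate vertex k = 0, 1, …, 2, update dist[i][j] ← min(dist[i][j], dist[i][k] + dist[k][j]). The final matrix gives, for each (i, j), the minimum total weight of any directed path from i to j (possibly empty when i = j).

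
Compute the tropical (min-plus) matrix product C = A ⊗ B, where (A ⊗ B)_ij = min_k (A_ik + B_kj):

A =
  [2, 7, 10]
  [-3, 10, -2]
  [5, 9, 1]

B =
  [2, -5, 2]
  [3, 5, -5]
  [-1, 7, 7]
A ⊗ B =
  [4, -3, 2]
  [-3, -8, -1]
  [0, 0, 4]

Apply the min-plus product entry-by-entry:
  C[0][0] = min over k of (A[0][0] + B[0][0] = 2 + 2 = 4, A[0][1] + B[1][0] = 7 + 3 = 10, A[0][2] + B[2][0] = 10 + -1 = 9) = 4 (attained at k = 0)
  C[0][1] = min over k of (A[0][0] + B[0][1] = 2 + -5 = -3, A[0][1] + B[1][1] = 7 + 5 = 12, A[0][2] + B[2][1] = 10 + 7 = 17) = -3 (attained at k = 0)
  C[0][2] = min over k of (A[0][0] + B[0][2] = 2 + 2 = 4, A[0][1] + B[1][2] = 7 + -5 = 2, A[0][2] + B[2][2] = 10 + 7 = 17) = 2 (attained at k = 1)
  C[1][0] = min over k of (A[1][0] + B[0][0] = -3 + 2 = -1, A[1][1] + B[1][0] = 10 + 3 = 13, A[1][2] + B[2][0] = -2 + -1 = -3) = -3 (attained at k = 2)
  C[1][1] = min over k of (A[1][0] + B[0][1] = -3 + -5 = -8, A[1][1] + B[1][1] = 10 + 5 = 15, A[1][2] + B[2][1] = -2 + 7 = 5) = -8 (attained at k = 0)
  C[1][2] = min over k of (A[1][0] + B[0][2] = -3 + 2 = -1, A[1][1] + B[1][2] = 10 + -5 = 5, A[1][2] + B[2][2] = -2 + 7 = 5) = -1 (attained at k = 0)
  C[2][0] = min over k of (A[2][0] + B[0][0] = 5 + 2 = 7, A[2][1] + B[1][0] = 9 + 3 = 12, A[2][2] + B[2][0] = 1 + -1 = 0) = 0 (attained at k = 2)
  C[2][1] = min over k of (A[2][0] + B[0][1] = 5 + -5 = 0, A[2][1] + B[1][1] = 9 + 5 = 14, A[2][2] + B[2][1] = 1 + 7 = 8) = 0 (attained at k = 0)
  C[2][2] = min over k of (A[2][0] + B[0][2] = 5 + 2 = 7, A[2][1] + B[1][2] = 9 + -5 = 4, A[2][2] + B[2][2] = 1 + 7 = 8) = 4 (attained at k = 1)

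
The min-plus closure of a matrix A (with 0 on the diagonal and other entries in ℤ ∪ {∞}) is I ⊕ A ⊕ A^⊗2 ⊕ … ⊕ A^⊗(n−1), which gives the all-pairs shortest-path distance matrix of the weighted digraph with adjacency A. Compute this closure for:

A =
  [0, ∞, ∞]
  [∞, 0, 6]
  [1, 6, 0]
Closure =
  [0, ∞, ∞]
  [7, 0, 6]
  [1, 6, 0]

This is the Floyd-Warshall all-pairs shortest-path computation. For each intermediate vertex k = 0, 1, …, 2, update dist[i][j] ← min(dist[i][j], dist[i][k] + dist[k][j]). The final matrix gives, for each (i, j), the minimum total weight of any directed path from i to j (possibly empty when i = j).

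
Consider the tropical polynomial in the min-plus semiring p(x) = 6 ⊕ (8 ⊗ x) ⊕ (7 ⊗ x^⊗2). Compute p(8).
p(8) = 6

A tropical monomial a ⊗ x^⊗i evaluates to a + i · x. Evaluating each term at x = 8:
  Term 0 contributes 6 + 0 · 8 = 6
  Term 1 contributes 8 + 1 · 8 = 16
  Term 2 contributes 7 + 2 · 8 = 23
p(8) = ⊕ of these = min[6, 16, 23] = 6.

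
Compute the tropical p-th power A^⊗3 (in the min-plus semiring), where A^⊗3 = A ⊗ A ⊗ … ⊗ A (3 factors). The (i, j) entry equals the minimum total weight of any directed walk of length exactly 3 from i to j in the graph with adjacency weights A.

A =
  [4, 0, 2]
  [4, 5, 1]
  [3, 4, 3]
A^⊗3 =
  [4, 4, 4]
  [7, 4, 5]
  [7, 6, 4]

Each entry (A^⊗3)_ij equals the minimum over all length-3 walks i = v_0 → v_1 → … → v_3 = j of Σ_t A[v_t][v_{t+1}]. For example, for (i, j) = (0, 2) we minimise over 9 possible intermediate vertex sequences; the minimum is 4, attained along the walk 0 → 1 → 2 → 2.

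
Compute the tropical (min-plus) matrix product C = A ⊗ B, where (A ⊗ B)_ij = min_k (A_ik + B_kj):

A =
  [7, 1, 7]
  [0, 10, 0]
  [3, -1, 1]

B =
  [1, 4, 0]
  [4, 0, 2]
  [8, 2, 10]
A ⊗ B =
  [5, 1, 3]
  [1, 2, 0]
  [3, -1, 1]

Apply the min-plus product entry-by-entry:
  C[0][0] = min over k of (A[0][0] + B[0][0] = 7 + 1 = 8, A[0][1] + B[1][0] = 1 + 4 = 5, A[0][2] + B[2][0] = 7 + 8 = 15) = 5 (attained at k = 1)
  C[0][1] = min over k of (A[0][0] + B[0][1] = 7 + 4 = 11, A[0][1] + B[1][1] = 1 + 0 = 1, A[0][2] + B[2][1] = 7 + 2 = 9) = 1 (attained at k = 1)
  C[0][2] = min over k of (A[0][0] + B[0][2] = 7 + 0 = 7, A[0][1] + B[1][2] = 1 + 2 = 3, A[0][2] + B[2][2] = 7 + 10 = 17) = 3 (attained at k = 1)
  C[1][0] = min over k of (A[1][0] + B[0][0] = 0 + 1 = 1, A[1][1] + B[1][0] = 10 + 4 = 14, A[1][2] + B[2][0] = 0 + 8 = 8) = 1 (attained at k = 0)
  C[1][1] = min over k of (A[1][0] + B[0][1] = 0 + 4 = 4, A[1][1] + B[1][1] = 10 + 0 = 10, A[1][2] + B[2][1] = 0 + 2 = 2) = 2 (attained at k = 2)
  C[1][2] = min over k of (A[1][0] + B[0][2] = 0 + 0 = 0, A[1][1] + B[1][2] = 10 + 2 = 12, A[1][2] + B[2][2] = 0 + 10 = 10) = 0 (attained at k = 0)
  C[2][0] = min over k of (A[2][0] + B[0][0] = 3 + 1 = 4, A[2][1] + B[1][0] = -1 + 4 = 3, A[2][2] + B[2][0] = 1 + 8 = 9) = 3 (attained at k = 1)
  C[2][1] = min over k of (A[2][0] + B[0][1] = 3 + 4 = 7, A[2][1] + B[1][1] = -1 + 0 = -1, A[2][2] + B[2][1] = 1 + 2 = 3) = -1 (attained at k = 1)
  C[2][2] = min over k of (A[2][0] + B[0][2] = 3 + 0 = 3, A[2][1] + B[1][2] = -1 + 2 = 1, A[2][2] + B[2][2] = 1 + 10 = 11) = 1 (attained at k = 1)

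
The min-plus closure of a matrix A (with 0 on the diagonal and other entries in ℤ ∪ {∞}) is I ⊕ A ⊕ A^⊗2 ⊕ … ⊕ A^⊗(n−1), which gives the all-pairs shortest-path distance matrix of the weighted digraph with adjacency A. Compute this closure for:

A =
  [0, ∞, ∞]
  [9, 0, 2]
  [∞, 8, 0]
Closure =
  [0, ∞, ∞]
  [9, 0, 2]
  [17, 8, 0]

This is the Floyd-Warshall all-pairs shortest-path computation. For each intermediate vertex k = 0, 1, …, 2, update dist[i][j] ← min(dist[i][j], dist[i][k] + dist[k][j]). The final matrix gives, for each (i, j), the minimum total weight of any directed path from i to j (possibly empty when i = j).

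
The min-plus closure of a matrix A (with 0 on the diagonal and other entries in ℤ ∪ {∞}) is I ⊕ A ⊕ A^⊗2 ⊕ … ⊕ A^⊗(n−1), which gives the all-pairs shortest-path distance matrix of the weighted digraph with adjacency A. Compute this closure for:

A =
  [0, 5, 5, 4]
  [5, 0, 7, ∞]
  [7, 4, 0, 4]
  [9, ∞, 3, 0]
Closure =
  [0, 5, 5, 4]
  [5, 0, 7, 9]
  [7, 4, 0, 4]
  [9, 7, 3, 0]

This is the Floyd-Warshall all-pairs shortest-path computation. For each intermediate vertex k = 0, 1, …, 3, update dist[i][j] ← min(dist[i][j], dist[i][k] + dist[k][j]). The final matrix gives, for each (i, j), the minimum total weight of any directed path from i to j (possibly empty when i = j).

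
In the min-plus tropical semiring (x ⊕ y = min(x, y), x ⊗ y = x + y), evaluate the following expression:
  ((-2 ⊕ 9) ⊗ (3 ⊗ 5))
((-2 ⊕ 9) ⊗ (3 ⊗ 5)) = 6

Expand innermost to outermost. Recall ⊕ takes the minimum of its arguments and ⊗ takes their sum. Working out the expression ((-2 ⊕ 9) ⊗ (3 ⊗ 5)) gives 6.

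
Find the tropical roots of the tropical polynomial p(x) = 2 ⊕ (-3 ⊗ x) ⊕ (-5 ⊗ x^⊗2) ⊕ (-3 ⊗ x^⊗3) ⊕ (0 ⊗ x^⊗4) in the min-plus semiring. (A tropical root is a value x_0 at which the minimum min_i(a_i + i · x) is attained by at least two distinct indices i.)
Roots: {-3, -2, 2, 5}

Each tropical root is a break point of the lower envelope of the lines y = a_i + i · x (there are 5 lines, with slopes 0, 1, ..., 4). Only the lines that attain the minimum somewhere contribute to roots; other lines are dominated. Here the surviving (envelope) indices are i = 4, i = 3, i = 2, i = 1, i = 0.
Intersections between consecutive envelope lines give the roots: for adjacent envelope indices i < j the intersection is x = (a_i − a_j) / (j − i). Reading off the sorted break points: {-3, -2, 2, 5}.
Verification: at each break x_0, at least two indices attain the minimum of min_i(a_i + i · x_0).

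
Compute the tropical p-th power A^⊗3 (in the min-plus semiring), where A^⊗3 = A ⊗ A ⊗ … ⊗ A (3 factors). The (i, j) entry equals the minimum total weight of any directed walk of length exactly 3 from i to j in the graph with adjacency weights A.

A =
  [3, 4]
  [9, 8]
A^⊗3 =
  [9, 10]
  [15, 16]

Each entry (A^⊗3)_ij equals the minimum over all length-3 walks i = v_0 → v_1 → … → v_3 = j of Σ_t A[v_t][v_{t+1}]. For example, for (i, j) = (0, 1) we minimise over 4 possible intermediate vertex sequences; the minimum is 10, attained along the walk 0 → 0 → 0 → 1.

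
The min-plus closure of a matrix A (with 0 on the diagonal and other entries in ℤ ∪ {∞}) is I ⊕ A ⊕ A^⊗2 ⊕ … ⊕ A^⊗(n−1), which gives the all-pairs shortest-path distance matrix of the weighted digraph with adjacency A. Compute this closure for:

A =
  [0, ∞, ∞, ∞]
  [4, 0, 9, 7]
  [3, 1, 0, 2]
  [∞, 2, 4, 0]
Closure =
  [0, ∞, ∞, ∞]
  [4, 0, 9, 7]
  [3, 1, 0, 2]
  [6, 2, 4, 0]

This is the Floyd-Warshall all-pairs shortest-path computation. For each intermediate vertex k = 0, 1, …, 3, update dist[i][j] ← min(dist[i][j], dist[i][k] + dist[k][j]). The final matrix gives, for each (i, j), the minimum total weight of any directed path from i to j (possibly empty when i = j).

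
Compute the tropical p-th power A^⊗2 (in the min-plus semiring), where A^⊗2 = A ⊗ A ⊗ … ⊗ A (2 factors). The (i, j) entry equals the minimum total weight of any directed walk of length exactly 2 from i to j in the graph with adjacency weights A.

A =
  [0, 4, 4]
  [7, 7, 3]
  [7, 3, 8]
A^⊗2 =
  [0, 4, 4]
  [7, 6, 10]
  [7, 10, 6]

Each entry (A^⊗2)_ij equals the minimum over all length-2 walks i = v_0 → v_1 → … → v_2 = j of Σ_t A[v_t][v_{t+1}]. For example, for (i, j) = (0, 2) we minimise over 3 possible intermediate vertex sequences; the minimum is 4, attained along the walk 0 → 0 → 2.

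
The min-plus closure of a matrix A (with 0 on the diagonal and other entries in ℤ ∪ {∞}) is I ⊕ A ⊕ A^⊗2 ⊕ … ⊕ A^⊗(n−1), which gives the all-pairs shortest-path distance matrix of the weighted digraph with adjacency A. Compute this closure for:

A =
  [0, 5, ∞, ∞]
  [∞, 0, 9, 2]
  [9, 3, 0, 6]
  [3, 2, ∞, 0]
Closure =
  [0, 5, 14, 7]
  [5, 0, 9, 2]
  [8, 3, 0, 5]
  [3, 2, 11, 0]

This is the Floyd-Warshall all-pairs shortest-path computation. For each intermediate vertex k = 0, 1, …, 3, update dist[i][j] ← min(dist[i][j], dist[i][k] + dist[k][j]). The final matrix gives, for each (i, j), the minimum total weight of any directed path from i to j (possibly empty when i = j).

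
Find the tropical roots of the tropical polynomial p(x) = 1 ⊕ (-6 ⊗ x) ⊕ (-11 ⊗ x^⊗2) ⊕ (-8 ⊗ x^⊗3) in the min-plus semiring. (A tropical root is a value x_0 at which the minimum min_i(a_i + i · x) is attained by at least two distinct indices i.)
Roots: {-3, 5, 7}

Each tropical root is a break point of the lower envelope of the lines y = a_i + i · x (there are 4 lines, with slopes 0, 1, ..., 3). Only the lines that attain the minimum somewhere contribute to roots; other lines are dominated. Here the surviving (envelope) indices are i = 3, i = 2, i = 1, i = 0.
Intersections between consecutive envelope lines give the roots: for adjacent envelope indices i < j the intersection is x = (a_i − a_j) / (j − i). Reading off the sorted break points: {-3, 5, 7}.
Verification: at each break x_0, at least two indices attain the minimum of min_i(a_i + i · x_0).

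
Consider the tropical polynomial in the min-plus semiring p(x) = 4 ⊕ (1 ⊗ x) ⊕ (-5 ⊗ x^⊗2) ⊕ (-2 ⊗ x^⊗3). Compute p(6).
p(6) = 4

A tropical monomial a ⊗ x^⊗i evaluates to a + i · x. Evaluating each term at x = 6:
  Term 0 contributes 4 + 0 · 6 = 4
  Term 1 contributes 1 + 1 · 6 = 7
  Term 2 contributes -5 + 2 · 6 = 7
  Term 3 contributes -2 + 3 · 6 = 16
p(6) = ⊕ of these = min[4, 7, 7, 16] = 4.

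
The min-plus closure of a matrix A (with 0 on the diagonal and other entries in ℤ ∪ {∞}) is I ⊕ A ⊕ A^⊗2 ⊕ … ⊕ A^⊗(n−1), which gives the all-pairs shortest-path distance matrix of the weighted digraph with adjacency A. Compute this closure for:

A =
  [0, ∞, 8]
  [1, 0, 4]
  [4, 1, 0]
Closure =
  [0, 9, 8]
  [1, 0, 4]
  [2, 1, 0]

This is the Floyd-Warshall all-pairs shortest-path computation. For each intermediate vertex k = 0, 1, …, 2, update dist[i][j] ← min(dist[i][j], dist[i][k] + dist[k][j]). The final matrix gives, for each (i, j), the minimum total weight of any directed path from i to j (possibly empty when i = j).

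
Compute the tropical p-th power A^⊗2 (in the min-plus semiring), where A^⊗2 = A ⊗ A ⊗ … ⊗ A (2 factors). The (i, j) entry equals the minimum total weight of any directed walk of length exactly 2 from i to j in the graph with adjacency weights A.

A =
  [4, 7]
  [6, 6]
A^⊗2 =
  [8, 11]
  [10, 12]

Each entry (A^⊗2)_ij equals the minimum over all length-2 walks i = v_0 → v_1 → … → v_2 = j of Σ_t A[v_t][v_{t+1}]. For example, for (i, j) = (0, 1) we minimise over 2 possible intermediate vertex sequences; the minimum is 11, attained along the walk 0 → 0 → 1.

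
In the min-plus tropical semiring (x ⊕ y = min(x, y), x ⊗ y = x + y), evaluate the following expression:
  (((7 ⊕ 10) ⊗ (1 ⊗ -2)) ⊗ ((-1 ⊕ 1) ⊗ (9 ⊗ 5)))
(((7 ⊕ 10) ⊗ (1 ⊗ -2)) ⊗ ((-1 ⊕ 1) ⊗ (9 ⊗ 5))) = 19

Expand innermost to outermost. Recall ⊕ takes the minimum of its arguments and ⊗ takes their sum. Working out the expression (((7 ⊕ 10) ⊗ (1 ⊗ -2)) ⊗ ((-1 ⊕ 1) ⊗ (9 ⊗ 5))) gives 19.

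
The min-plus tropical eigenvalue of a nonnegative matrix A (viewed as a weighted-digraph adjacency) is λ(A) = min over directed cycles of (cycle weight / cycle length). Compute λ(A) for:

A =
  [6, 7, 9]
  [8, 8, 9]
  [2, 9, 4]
λ(A) = 4

Enumerate directed cycles and compute their means (weight / length). Sample:
  cycle 0 → 0: weight = 6, length = 1, mean = 6/1 ≈ 6.000
  cycle 1 → 1: weight = 8, length = 1, mean = 8/1 ≈ 8.000
  cycle 2 → 2: weight = 4, length = 1, mean = 4/1 ≈ 4.000
  cycle 0 → 1 → 0: weight = 15, length = 2, mean = 15/2 ≈ 7.500
  cycle 0 → 2 → 0: weight = 11, length = 2, mean = 11/2 ≈ 5.500
  cycle 1 → 0 → 1: weight = 15, length = 2, mean = 15/2 ≈ 7.500
Minimum mean = 4.000, attained e.g. along the cycle 2 → 2 with weight 4 and length 1. So λ(A) = 4/1 = 4.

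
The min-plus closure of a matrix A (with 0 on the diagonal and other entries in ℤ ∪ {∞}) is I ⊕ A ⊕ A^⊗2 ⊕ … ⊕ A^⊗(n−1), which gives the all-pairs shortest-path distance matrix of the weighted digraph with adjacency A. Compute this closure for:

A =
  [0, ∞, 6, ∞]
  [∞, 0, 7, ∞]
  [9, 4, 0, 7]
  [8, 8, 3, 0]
Closure =
  [0, 10, 6, 13]
  [16, 0, 7, 14]
  [9, 4, 0, 7]
  [8, 7, 3, 0]

This is the Floyd-Warshall all-pairs shortest-path computation. For each intermediate vertex k = 0, 1, …, 3, update dist[i][j] ← min(dist[i][j], dist[i][k] + dist[k][j]). The final matrix gives, for each (i, j), the minimum total weight of any directed path from i to j (possibly empty when i = j).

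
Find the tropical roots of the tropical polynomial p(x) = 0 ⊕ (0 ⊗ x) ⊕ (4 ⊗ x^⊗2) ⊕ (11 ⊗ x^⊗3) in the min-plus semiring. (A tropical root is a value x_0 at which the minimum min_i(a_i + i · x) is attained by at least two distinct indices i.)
Roots: {-7, -4, 0}

Each tropical root is a break point of the lower envelope of the lines y = a_i + i · x (there are 4 lines, with slopes 0, 1, ..., 3). Only the lines that attain the minimum somewhere contribute to roots; other lines are dominated. Here the surviving (envelope) indices are i = 3, i = 2, i = 1, i = 0.
Intersections between consecutive envelope lines give the roots: for adjacent envelope indices i < j the intersection is x = (a_i − a_j) / (j − i). Reading off the sorted break points: {-7, -4, 0}.
Verification: at each break x_0, at least two indices attain the minimum of min_i(a_i + i · x_0).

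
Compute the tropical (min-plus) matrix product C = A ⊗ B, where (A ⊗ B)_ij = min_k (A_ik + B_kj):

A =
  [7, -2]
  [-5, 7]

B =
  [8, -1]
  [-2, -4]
A ⊗ B =
  [-4, -6]
  [3, -6]

Apply the min-plus product entry-by-entry:
  C[0][0] = min over k of (A[0][0] + B[0][0] = 7 + 8 = 15, A[0][1] + B[1][0] = -2 + -2 = -4) = -4 (attained at k = 1)
  C[0][1] = min over k of (A[0][0] + B[0][1] = 7 + -1 = 6, A[0][1] + B[1][1] = -2 + -4 = -6) = -6 (attained at k = 1)
  C[1][0] = min over k of (A[1][0] + B[0][0] = -5 + 8 = 3, A[1][1] + B[1][0] = 7 + -2 = 5) = 3 (attained at k = 0)
  C[1][1] = min over k of (A[1][0] + B[0][1] = -5 + -1 = -6, A[1][1] + B[1][1] = 7 + -4 = 3) = -6 (attained at k = 0)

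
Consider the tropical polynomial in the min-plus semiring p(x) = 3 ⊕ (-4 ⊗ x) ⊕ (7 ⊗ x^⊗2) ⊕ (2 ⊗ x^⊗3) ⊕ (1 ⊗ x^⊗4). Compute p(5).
p(5) = 1

A tropical monomial a ⊗ x^⊗i evaluates to a + i · x. Evaluating each term at x = 5:
  Term 0 contributes 3 + 0 · 5 = 3
  Term 1 contributes -4 + 1 · 5 = 1
  Term 2 contributes 7 + 2 · 5 = 17
  Term 3 contributes 2 + 3 · 5 = 17
  Term 4 contributes 1 + 4 · 5 = 21
p(5) = ⊕ of these = min[3, 1, 17, 17, 21] = 1.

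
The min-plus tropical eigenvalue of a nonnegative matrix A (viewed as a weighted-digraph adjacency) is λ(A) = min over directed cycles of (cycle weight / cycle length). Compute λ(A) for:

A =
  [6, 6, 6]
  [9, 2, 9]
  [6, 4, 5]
λ(A) = 2

Enumerate directed cycles and compute their means (weight / length). Sample:
  cycle 0 → 0: weight = 6, length = 1, mean = 6/1 ≈ 6.000
  cycle 1 → 1: weight = 2, length = 1, mean = 2/1 ≈ 2.000
  cycle 2 → 2: weight = 5, length = 1, mean = 5/1 ≈ 5.000
  cycle 0 → 1 → 0: weight = 15, length = 2, mean = 15/2 ≈ 7.500
  cycle 0 → 2 → 0: weight = 12, length = 2, mean = 12/2 ≈ 6.000
  cycle 1 → 0 → 1: weight = 15, length = 2, mean = 15/2 ≈ 7.500
Minimum mean = 2.000, attained e.g. along the cycle 1 → 1 with weight 2 and length 1. So λ(A) = 2/1 = 2.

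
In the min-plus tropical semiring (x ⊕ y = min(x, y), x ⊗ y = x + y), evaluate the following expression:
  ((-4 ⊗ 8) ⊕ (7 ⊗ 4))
((-4 ⊗ 8) ⊕ (7 ⊗ 4)) = 4

Expand innermost to outermost. Recall ⊕ takes the minimum of its arguments and ⊗ takes their sum. Working out the expression ((-4 ⊗ 8) ⊕ (7 ⊗ 4)) gives 4.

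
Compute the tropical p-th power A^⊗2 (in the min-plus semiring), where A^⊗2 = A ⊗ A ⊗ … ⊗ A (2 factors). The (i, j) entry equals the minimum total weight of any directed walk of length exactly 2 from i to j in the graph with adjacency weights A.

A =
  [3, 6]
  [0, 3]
A^⊗2 =
  [6, 9]
  [3, 6]

Each entry (A^⊗2)_ij equals the minimum over all length-2 walks i = v_0 → v_1 → … → v_2 = j of Σ_t A[v_t][v_{t+1}]. For example, for (i, j) = (0, 1) we minimise over 2 possible intermediate vertex sequences; the minimum is 9, attained along the walk 0 → 0 → 1.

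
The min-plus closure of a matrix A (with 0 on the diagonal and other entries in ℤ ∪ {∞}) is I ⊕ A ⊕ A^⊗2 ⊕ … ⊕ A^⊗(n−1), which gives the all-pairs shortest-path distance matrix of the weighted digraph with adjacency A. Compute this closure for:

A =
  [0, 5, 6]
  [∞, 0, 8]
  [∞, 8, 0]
Closure =
  [0, 5, 6]
  [∞, 0, 8]
  [∞, 8, 0]

This is the Floyd-Warshall all-pairs shortest-path computation. For each intermediate vertex k = 0, 1, …, 2, update dist[i][j] ← min(dist[i][j], dist[i][k] + dist[k][j]). The final matrix gives, for each (i, j), the minimum total weight of any directed path from i to j (possibly empty when i = j).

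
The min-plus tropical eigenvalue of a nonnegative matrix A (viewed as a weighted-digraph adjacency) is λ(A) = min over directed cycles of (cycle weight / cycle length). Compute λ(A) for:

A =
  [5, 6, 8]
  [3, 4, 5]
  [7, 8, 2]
λ(A) = 2

Enumerate directed cycles and compute their means (weight / length). Sample:
  cycle 0 → 0: weight = 5, length = 1, mean = 5/1 ≈ 5.000
  cycle 1 → 1: weight = 4, length = 1, mean = 4/1 ≈ 4.000
  cycle 2 → 2: weight = 2, length = 1, mean = 2/1 ≈ 2.000
  cycle 0 → 1 → 0: weight = 9, length = 2, mean = 9/2 ≈ 4.500
  cycle 0 → 2 → 0: weight = 15, length = 2, mean = 15/2 ≈ 7.500
  cycle 1 → 0 → 1: weight = 9, length = 2, mean = 9/2 ≈ 4.500
Minimum mean = 2.000, attained e.g. along the cycle 2 → 2 with weight 2 and length 1. So λ(A) = 2/1 = 2.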